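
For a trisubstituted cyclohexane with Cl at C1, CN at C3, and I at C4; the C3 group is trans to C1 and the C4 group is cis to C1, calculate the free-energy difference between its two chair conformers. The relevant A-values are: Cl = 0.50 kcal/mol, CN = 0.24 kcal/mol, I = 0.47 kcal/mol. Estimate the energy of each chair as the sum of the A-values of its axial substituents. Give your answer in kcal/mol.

Chair I (chloro axial, cyano equatorial, iodo equatorial): E = 0.50 kcal/mol.
Chair II (chloro equatorial, cyano axial, iodo axial): E = 0.71 kcal/mol.
ΔE = 0.71 − 0.50 = 0.21 kcal/mol; chair I is more stable.

0.21 kcal/mol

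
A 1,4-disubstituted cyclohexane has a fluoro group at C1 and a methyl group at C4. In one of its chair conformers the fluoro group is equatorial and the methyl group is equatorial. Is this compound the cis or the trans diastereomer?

trans

C1 and C4 have opposite parity, so their axial bonds point in opposite directions.
With opposite-parity carbons, two substituents on the same face are one axial and one equatorial; opposite faces give both axial or both equatorial.
Here the groups are equatorial/equatorial → opposite face → trans.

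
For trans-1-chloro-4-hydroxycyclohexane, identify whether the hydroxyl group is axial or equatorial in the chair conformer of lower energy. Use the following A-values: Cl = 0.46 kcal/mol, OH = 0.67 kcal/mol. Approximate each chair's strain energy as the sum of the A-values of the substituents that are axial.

C1 and C4 have opposite parity, so for the trans isomer the two substituents are e,e in one chair and a,a in the other.
Chair I (chloro axial, hydroxyl axial): E = 1.13 kcal/mol.
Chair II (chloro equatorial, hydroxyl equatorial): E = 0.00 kcal/mol.
Chair II is the more stable (lower-energy) conformer, and in that chair the hydroxyl group is equatorial.

equatorial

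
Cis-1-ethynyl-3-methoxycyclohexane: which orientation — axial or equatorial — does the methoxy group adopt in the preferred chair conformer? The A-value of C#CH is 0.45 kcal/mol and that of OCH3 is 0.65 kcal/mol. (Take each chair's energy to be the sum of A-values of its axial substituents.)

equatorial

C1 and C3 have the same parity, so for the cis isomer the two substituents are e,e in one chair and a,a in the other.
Chair I (ethynyl axial, methoxy axial): E = 1.10 kcal/mol.
Chair II (ethynyl equatorial, methoxy equatorial): E = 0.00 kcal/mol.
Chair II is the more stable (lower-energy) conformer, and in that chair the methoxy group is equatorial.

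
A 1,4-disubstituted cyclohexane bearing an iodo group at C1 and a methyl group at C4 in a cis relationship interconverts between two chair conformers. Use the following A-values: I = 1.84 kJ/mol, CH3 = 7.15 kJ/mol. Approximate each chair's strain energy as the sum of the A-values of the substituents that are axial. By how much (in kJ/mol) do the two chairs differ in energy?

5.31 kJ/mol

C1 and C4 have opposite parity, so for the cis isomer the two substituents are one axial and one equatorial in each chair.
Chair I (iodo axial, methyl equatorial): E = 1.84 kJ/mol.
Chair II (iodo equatorial, methyl axial): E = 7.15 kJ/mol.
ΔE = 7.15 − 1.84 = 5.31 kJ/mol; chair I is more stable.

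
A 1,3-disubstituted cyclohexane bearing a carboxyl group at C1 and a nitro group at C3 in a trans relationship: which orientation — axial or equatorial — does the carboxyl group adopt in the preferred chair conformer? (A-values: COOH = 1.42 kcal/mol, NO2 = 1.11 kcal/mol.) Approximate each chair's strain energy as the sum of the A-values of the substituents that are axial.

C1 and C3 have the same parity, so for the trans isomer the two substituents are one axial and one equatorial in each chair.
Chair I (carboxyl axial, nitro equatorial): E = 1.42 kcal/mol.
Chair II (carboxyl equatorial, nitro axial): E = 1.11 kcal/mol.
Chair II is the more stable (lower-energy) conformer, and in that chair the carboxyl group is equatorial.

equatorial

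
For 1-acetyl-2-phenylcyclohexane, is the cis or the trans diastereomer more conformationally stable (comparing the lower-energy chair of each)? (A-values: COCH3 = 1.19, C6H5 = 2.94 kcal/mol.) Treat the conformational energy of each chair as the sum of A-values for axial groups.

At 1,2 positions (parity opposite): cis → (a,e or e,a); trans → (e,e or a,a).
Best chair for cis: E = 1.19 kcal/mol; best chair for trans: E = 0.00 kcal/mol.
The trans isomer is lower by 1.19 kcal/mol.

trans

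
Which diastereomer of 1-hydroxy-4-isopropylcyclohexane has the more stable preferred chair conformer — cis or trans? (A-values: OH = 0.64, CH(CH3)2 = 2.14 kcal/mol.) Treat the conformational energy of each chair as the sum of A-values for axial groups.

At 1,4 positions (parity opposite): cis → (a,e or e,a); trans → (e,e or a,a).
Best chair for cis: E = 0.64 kcal/mol; best chair for trans: E = 0.00 kcal/mol.
The trans isomer is lower by 0.64 kcal/mol.

trans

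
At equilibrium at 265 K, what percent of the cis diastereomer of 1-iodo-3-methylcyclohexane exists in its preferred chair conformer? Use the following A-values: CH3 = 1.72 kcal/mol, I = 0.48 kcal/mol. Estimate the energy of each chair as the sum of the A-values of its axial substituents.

98.5%

C1 and C3 have the same parity, so for the cis isomer the two substituents are e,e in one chair and a,a in the other.
Chair I (methyl axial, iodo axial): E = 2.20 kcal/mol; chair II (methyl equatorial, iodo equatorial): E = 0.00 kcal/mol.
ΔG = 2.20 kcal/mol between the two chairs.
K = exp(ΔG/RT) with R = 1.987×10⁻³ kcal mol⁻¹ K⁻¹ and T = 265 K gives K ≈ 65.2.
Fraction in the lower-energy chair = K/(K+1) = 98.5%.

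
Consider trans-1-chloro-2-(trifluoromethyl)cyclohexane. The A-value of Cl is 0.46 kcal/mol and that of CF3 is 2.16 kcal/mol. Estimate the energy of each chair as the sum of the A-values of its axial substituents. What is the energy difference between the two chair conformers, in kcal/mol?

C1 and C2 have opposite parity, so for the trans isomer the two substituents are e,e in one chair and a,a in the other.
Chair I (chloro axial, trifluoromethyl axial): E = 2.62 kcal/mol.
Chair II (chloro equatorial, trifluoromethyl equatorial): E = 0.00 kcal/mol.
ΔE = 2.62 − 0.00 = 2.62 kcal/mol; chair II is more stable.

2.62 kcal/mol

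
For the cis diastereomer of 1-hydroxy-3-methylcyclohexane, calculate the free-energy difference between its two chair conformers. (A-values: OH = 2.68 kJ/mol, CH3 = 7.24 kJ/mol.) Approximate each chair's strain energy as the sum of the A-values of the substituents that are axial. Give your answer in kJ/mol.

9.92 kJ/mol

C1 and C3 have the same parity, so for the cis isomer the two substituents are e,e in one chair and a,a in the other.
Chair I (hydroxyl axial, methyl axial): E = 9.92 kJ/mol.
Chair II (hydroxyl equatorial, methyl equatorial): E = 0.00 kJ/mol.
ΔE = 9.92 − 0.00 = 9.92 kJ/mol; chair II is more stable.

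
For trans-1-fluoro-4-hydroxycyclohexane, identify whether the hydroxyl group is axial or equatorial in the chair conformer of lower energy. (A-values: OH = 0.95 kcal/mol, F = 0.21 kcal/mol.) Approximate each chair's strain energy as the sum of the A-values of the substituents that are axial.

C1 and C4 have opposite parity, so for the trans isomer the two substituents are e,e in one chair and a,a in the other.
Chair I (hydroxyl axial, fluoro axial): E = 1.16 kcal/mol.
Chair II (hydroxyl equatorial, fluoro equatorial): E = 0.00 kcal/mol.
Chair II is the more stable (lower-energy) conformer, and in that chair the hydroxyl group is equatorial.

equatorial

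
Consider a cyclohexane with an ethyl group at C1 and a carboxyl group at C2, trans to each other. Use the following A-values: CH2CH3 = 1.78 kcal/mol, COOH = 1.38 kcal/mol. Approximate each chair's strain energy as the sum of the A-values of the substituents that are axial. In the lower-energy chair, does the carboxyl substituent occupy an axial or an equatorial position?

C1 and C2 have opposite parity, so for the trans isomer the two substituents are e,e in one chair and a,a in the other.
Chair I (ethyl axial, carboxyl axial): E = 3.16 kcal/mol.
Chair II (ethyl equatorial, carboxyl equatorial): E = 0.00 kcal/mol.
Chair II is the more stable (lower-energy) conformer, and in that chair the carboxyl group is equatorial.

equatorial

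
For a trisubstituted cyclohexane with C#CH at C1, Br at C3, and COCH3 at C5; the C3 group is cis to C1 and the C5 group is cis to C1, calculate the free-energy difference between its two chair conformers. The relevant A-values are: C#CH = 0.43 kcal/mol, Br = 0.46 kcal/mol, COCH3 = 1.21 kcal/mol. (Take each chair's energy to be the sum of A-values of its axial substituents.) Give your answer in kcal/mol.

Chair I (ethynyl axial, bromo axial, acetyl axial): E = 2.10 kcal/mol.
Chair II (ethynyl equatorial, bromo equatorial, acetyl equatorial): E = 0.00 kcal/mol.
ΔE = 2.10 − 0.00 = 2.10 kcal/mol; chair II is more stable.

2.10 kcal/mol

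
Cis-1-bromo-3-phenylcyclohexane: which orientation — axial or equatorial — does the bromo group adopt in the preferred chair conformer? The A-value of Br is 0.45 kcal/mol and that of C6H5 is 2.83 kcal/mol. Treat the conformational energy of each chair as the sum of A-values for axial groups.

equatorial

C1 and C3 have the same parity, so for the cis isomer the two substituents are e,e in one chair and a,a in the other.
Chair I (bromo axial, phenyl axial): E = 3.28 kcal/mol.
Chair II (bromo equatorial, phenyl equatorial): E = 0.00 kcal/mol.
Chair II is the more stable (lower-energy) conformer, and in that chair the bromo group is equatorial.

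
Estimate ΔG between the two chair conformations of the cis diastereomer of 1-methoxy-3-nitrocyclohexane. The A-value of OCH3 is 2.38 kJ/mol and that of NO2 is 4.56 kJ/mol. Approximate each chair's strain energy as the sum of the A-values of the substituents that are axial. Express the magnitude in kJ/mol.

C1 and C3 have the same parity, so for the cis isomer the two substituents are e,e in one chair and a,a in the other.
Chair I (methoxy axial, nitro axial): E = 6.94 kJ/mol.
Chair II (methoxy equatorial, nitro equatorial): E = 0.00 kJ/mol.
ΔE = 6.94 − 0.00 = 6.94 kJ/mol; chair II is more stable.

6.94 kJ/mol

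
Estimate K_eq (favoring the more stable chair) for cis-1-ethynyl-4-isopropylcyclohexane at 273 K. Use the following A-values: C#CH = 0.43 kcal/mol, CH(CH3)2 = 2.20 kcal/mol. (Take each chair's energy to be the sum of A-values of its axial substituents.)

K ≈ 26.1

C1 and C4 have opposite parity, so for the cis isomer the two substituents are one axial and one equatorial in each chair.
Chair I (ethynyl axial, isopropyl equatorial): E = 0.43 kcal/mol; chair II (ethynyl equatorial, isopropyl axial): E = 2.20 kcal/mol.
ΔG = 1.77 kcal/mol between the two chairs.
K = exp(ΔG/RT) with R = 1.987×10⁻³ kcal mol⁻¹ K⁻¹ and T = 273 K gives K ≈ 26.1.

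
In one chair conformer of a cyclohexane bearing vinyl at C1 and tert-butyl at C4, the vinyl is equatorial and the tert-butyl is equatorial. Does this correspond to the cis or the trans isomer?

trans

C1 and C4 have opposite parity, so their axial bonds point in opposite directions.
With opposite-parity carbons, two substituents on the same face are one axial and one equatorial; opposite faces give both axial or both equatorial.
Here the groups are equatorial/equatorial → opposite face → trans.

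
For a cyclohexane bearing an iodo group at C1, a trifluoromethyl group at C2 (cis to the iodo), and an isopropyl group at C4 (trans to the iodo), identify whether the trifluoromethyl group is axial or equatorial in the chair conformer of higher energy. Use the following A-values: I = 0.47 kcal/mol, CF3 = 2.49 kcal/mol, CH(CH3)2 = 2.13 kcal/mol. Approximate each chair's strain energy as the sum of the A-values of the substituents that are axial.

Chair I (iodo axial, trifluoromethyl equatorial, isopropyl axial): E = 2.60 kcal/mol.
Chair II (iodo equatorial, trifluoromethyl axial, isopropyl equatorial): E = 2.49 kcal/mol.
Chair I is the less stable (higher-energy) conformer, and in that chair the trifluoromethyl group is equatorial.

equatorial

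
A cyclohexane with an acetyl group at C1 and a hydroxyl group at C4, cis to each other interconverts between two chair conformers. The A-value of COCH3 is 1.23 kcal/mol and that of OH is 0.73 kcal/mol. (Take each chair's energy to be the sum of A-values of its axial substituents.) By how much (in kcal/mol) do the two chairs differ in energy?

0.50 kcal/mol

C1 and C4 have opposite parity, so for the cis isomer the two substituents are one axial and one equatorial in each chair.
Chair I (acetyl axial, hydroxyl equatorial): E = 1.23 kcal/mol.
Chair II (acetyl equatorial, hydroxyl axial): E = 0.73 kcal/mol.
ΔE = 1.23 − 0.73 = 0.50 kcal/mol; chair II is more stable.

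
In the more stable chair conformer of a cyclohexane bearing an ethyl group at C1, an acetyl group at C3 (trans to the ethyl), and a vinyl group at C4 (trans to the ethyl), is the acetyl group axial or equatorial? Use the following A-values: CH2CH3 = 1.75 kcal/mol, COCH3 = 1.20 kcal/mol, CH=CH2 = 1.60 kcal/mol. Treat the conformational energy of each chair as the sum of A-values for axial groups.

axial

Chair I (ethyl axial, acetyl equatorial, vinyl axial): E = 3.35 kcal/mol.
Chair II (ethyl equatorial, acetyl axial, vinyl equatorial): E = 1.20 kcal/mol.
Chair II is the more stable (lower-energy) conformer, and in that chair the acetyl group is axial.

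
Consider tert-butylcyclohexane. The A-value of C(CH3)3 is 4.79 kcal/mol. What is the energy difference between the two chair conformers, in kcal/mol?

4.79 kcal/mol

A monosubstituted cyclohexane has one chair with the tert-butyl group axial (E = A = 4.79 kcal/mol) and one with it equatorial (E = 0).
ΔE = 4.79 − 0 = 4.79 kcal/mol.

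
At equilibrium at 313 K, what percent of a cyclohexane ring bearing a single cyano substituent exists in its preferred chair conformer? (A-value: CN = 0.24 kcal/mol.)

One chair has the cyano group axial (E = 0.24 kcal/mol) and the other has it equatorial (E = 0).
ΔG = 0.24 kcal/mol between the two chairs.
K = exp(ΔG/RT) with R = 1.987×10⁻³ kcal mol⁻¹ K⁻¹ and T = 313 K gives K ≈ 1.47.
Fraction in the lower-energy chair = K/(K+1) = 59.5%.

59.5%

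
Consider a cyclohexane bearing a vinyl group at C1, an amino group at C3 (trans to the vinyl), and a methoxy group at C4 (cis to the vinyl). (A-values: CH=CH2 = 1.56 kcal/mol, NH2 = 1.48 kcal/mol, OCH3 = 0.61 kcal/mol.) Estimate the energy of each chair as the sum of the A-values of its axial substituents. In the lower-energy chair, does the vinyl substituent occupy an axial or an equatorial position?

Chair I (vinyl axial, amino equatorial, methoxy equatorial): E = 1.56 kcal/mol.
Chair II (vinyl equatorial, amino axial, methoxy axial): E = 2.09 kcal/mol.
Chair I is the more stable (lower-energy) conformer, and in that chair the vinyl group is axial.

axial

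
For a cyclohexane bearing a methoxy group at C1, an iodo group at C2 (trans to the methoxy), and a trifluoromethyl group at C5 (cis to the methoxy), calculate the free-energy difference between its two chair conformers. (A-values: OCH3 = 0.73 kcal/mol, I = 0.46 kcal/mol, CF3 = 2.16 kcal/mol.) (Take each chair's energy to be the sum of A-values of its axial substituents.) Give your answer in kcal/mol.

3.35 kcal/mol

Chair I (methoxy axial, iodo axial, trifluoromethyl axial): E = 3.35 kcal/mol.
Chair II (methoxy equatorial, iodo equatorial, trifluoromethyl equatorial): E = 0.00 kcal/mol.
ΔE = 3.35 − 0.00 = 3.35 kcal/mol; chair II is more stable.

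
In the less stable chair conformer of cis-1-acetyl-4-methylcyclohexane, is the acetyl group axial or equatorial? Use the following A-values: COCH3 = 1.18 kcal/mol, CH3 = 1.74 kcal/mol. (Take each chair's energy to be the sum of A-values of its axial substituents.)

equatorial

C1 and C4 have opposite parity, so for the cis isomer the two substituents are one axial and one equatorial in each chair.
Chair I (acetyl axial, methyl equatorial): E = 1.18 kcal/mol.
Chair II (acetyl equatorial, methyl axial): E = 1.74 kcal/mol.
Chair II is the less stable (higher-energy) conformer, and in that chair the acetyl group is equatorial.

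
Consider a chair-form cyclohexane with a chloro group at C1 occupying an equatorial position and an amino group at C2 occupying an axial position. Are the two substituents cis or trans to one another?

cis

C1 and C2 have opposite parity, so their axial bonds point in opposite directions.
With opposite-parity carbons, two substituents on the same face are one axial and one equatorial; opposite faces give both axial or both equatorial.
Here the groups are equatorial/axial → same face → cis.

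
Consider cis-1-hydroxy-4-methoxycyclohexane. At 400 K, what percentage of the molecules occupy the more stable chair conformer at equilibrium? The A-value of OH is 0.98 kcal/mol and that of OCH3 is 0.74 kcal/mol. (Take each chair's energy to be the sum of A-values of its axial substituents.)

C1 and C4 have opposite parity, so for the cis isomer the two substituents are one axial and one equatorial in each chair.
Chair I (hydroxyl axial, methoxy equatorial): E = 0.98 kcal/mol; chair II (hydroxyl equatorial, methoxy axial): E = 0.74 kcal/mol.
ΔG = 0.24 kcal/mol between the two chairs.
K = exp(ΔG/RT) with R = 1.987×10⁻³ kcal mol⁻¹ K⁻¹ and T = 400 K gives K ≈ 1.35.
Fraction in the lower-energy chair = K/(K+1) = 57.5%.

57.5%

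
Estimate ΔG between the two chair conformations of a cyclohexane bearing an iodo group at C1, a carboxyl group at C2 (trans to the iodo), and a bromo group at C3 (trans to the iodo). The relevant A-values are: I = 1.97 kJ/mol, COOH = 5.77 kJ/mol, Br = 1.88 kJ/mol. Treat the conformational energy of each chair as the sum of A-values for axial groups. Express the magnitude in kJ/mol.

Chair I (iodo axial, carboxyl axial, bromo equatorial): E = 7.74 kJ/mol.
Chair II (iodo equatorial, carboxyl equatorial, bromo axial): E = 1.88 kJ/mol.
ΔE = 7.74 − 1.88 = 5.86 kJ/mol; chair II is more stable.

5.86 kJ/mol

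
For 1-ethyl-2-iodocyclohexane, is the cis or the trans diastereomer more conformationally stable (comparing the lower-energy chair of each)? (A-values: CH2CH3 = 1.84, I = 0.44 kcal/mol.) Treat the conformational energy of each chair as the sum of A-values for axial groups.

trans

At 1,2 positions (parity opposite): cis → (a,e or e,a); trans → (e,e or a,a).
Best chair for cis: E = 0.44 kcal/mol; best chair for trans: E = 0.00 kcal/mol.
The trans isomer is lower by 0.44 kcal/mol.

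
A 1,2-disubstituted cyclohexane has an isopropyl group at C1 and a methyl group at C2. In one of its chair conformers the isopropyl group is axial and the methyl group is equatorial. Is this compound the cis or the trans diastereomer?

C1 and C2 have opposite parity, so their axial bonds point in opposite directions.
With opposite-parity carbons, two substituents on the same face are one axial and one equatorial; opposite faces give both axial or both equatorial.
Here the groups are axial/equatorial → same face → cis.

cis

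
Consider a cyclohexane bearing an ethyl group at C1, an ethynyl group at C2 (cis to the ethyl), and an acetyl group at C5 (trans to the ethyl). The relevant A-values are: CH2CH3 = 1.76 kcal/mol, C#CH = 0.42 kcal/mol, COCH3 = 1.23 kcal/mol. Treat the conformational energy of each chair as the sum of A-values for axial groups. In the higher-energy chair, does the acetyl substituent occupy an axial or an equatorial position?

equatorial

Chair I (ethyl axial, ethynyl equatorial, acetyl equatorial): E = 1.76 kcal/mol.
Chair II (ethyl equatorial, ethynyl axial, acetyl axial): E = 1.65 kcal/mol.
Chair I is the less stable (higher-energy) conformer, and in that chair the acetyl group is equatorial.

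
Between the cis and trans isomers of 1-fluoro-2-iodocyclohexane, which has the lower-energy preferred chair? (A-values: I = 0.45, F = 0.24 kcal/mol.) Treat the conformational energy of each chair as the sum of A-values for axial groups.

trans

At 1,2 positions (parity opposite): cis → (a,e or e,a); trans → (e,e or a,a).
Best chair for cis: E = 0.24 kcal/mol; best chair for trans: E = 0.00 kcal/mol.
The trans isomer is lower by 0.24 kcal/mol.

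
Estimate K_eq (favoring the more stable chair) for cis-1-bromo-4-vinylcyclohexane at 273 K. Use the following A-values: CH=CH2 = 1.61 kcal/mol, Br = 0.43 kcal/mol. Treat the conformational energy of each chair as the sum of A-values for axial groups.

C1 and C4 have opposite parity, so for the cis isomer the two substituents are one axial and one equatorial in each chair.
Chair I (vinyl axial, bromo equatorial): E = 1.61 kcal/mol; chair II (vinyl equatorial, bromo axial): E = 0.43 kcal/mol.
ΔG = 1.18 kcal/mol between the two chairs.
K = exp(ΔG/RT) with R = 1.987×10⁻³ kcal mol⁻¹ K⁻¹ and T = 273 K gives K ≈ 8.8.

K ≈ 8.80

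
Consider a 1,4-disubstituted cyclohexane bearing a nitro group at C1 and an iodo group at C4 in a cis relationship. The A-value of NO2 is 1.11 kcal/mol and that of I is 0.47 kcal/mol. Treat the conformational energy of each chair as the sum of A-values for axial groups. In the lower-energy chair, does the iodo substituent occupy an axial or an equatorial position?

axial

C1 and C4 have opposite parity, so for the cis isomer the two substituents are one axial and one equatorial in each chair.
Chair I (nitro axial, iodo equatorial): E = 1.11 kcal/mol.
Chair II (nitro equatorial, iodo axial): E = 0.47 kcal/mol.
Chair II is the more stable (lower-energy) conformer, and in that chair the iodo group is axial.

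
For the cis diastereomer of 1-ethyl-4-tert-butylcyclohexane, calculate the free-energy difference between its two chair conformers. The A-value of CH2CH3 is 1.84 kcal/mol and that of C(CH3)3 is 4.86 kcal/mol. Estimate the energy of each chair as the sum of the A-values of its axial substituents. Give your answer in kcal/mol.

C1 and C4 have opposite parity, so for the cis isomer the two substituents are one axial and one equatorial in each chair.
Chair I (ethyl axial, tert-butyl equatorial): E = 1.84 kcal/mol.
Chair II (ethyl equatorial, tert-butyl axial): E = 4.86 kcal/mol.
ΔE = 4.86 − 1.84 = 3.02 kcal/mol; chair I is more stable.

3.02 kcal/mol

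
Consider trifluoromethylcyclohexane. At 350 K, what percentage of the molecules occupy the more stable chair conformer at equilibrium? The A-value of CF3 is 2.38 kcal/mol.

One chair has the trifluoromethyl group axial (E = 2.38 kcal/mol) and the other has it equatorial (E = 0).
ΔG = 2.38 kcal/mol between the two chairs.
K = exp(ΔG/RT) with R = 1.987×10⁻³ kcal mol⁻¹ K⁻¹ and T = 350 K gives K ≈ 30.6.
Fraction in the lower-energy chair = K/(K+1) = 96.8%.

96.8%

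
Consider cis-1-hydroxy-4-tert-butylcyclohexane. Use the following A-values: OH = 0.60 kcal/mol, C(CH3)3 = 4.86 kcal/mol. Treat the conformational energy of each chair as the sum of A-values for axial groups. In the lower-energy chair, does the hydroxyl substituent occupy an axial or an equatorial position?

C1 and C4 have opposite parity, so for the cis isomer the two substituents are one axial and one equatorial in each chair.
Chair I (hydroxyl axial, tert-butyl equatorial): E = 0.60 kcal/mol.
Chair II (hydroxyl equatorial, tert-butyl axial): E = 4.86 kcal/mol.
Chair I is the more stable (lower-energy) conformer, and in that chair the hydroxyl group is axial.

axial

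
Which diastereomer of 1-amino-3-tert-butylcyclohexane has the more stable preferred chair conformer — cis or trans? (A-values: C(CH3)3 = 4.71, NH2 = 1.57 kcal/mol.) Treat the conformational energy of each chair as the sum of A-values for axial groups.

cis

At 1,3 positions (parity same): cis → (e,e or a,a); trans → (a,e or e,a).
Best chair for cis: E = 0.00 kcal/mol; best chair for trans: E = 1.57 kcal/mol.
The cis isomer is lower by 1.57 kcal/mol.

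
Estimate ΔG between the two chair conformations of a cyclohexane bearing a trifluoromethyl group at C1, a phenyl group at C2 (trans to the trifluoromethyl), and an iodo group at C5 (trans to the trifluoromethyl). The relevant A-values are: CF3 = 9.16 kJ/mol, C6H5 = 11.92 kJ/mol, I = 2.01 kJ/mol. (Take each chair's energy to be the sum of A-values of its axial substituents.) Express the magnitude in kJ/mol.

19.07 kJ/mol

Chair I (trifluoromethyl axial, phenyl axial, iodo equatorial): E = 21.08 kJ/mol.
Chair II (trifluoromethyl equatorial, phenyl equatorial, iodo axial): E = 2.01 kJ/mol.
ΔE = 21.08 − 2.01 = 19.07 kJ/mol; chair II is more stable.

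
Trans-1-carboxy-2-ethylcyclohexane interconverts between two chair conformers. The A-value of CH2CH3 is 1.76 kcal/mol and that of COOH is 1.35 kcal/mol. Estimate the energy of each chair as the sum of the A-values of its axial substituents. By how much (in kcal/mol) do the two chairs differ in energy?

C1 and C2 have opposite parity, so for the trans isomer the two substituents are e,e in one chair and a,a in the other.
Chair I (ethyl axial, carboxyl axial): E = 3.11 kcal/mol.
Chair II (ethyl equatorial, carboxyl equatorial): E = 0.00 kcal/mol.
ΔE = 3.11 − 0.00 = 3.11 kcal/mol; chair II is more stable.

3.11 kcal/mol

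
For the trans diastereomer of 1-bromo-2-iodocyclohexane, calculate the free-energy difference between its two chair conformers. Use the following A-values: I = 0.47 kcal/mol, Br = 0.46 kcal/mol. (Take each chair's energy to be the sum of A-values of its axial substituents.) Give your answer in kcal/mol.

C1 and C2 have opposite parity, so for the trans isomer the two substituents are e,e in one chair and a,a in the other.
Chair I (iodo axial, bromo axial): E = 0.93 kcal/mol.
Chair II (iodo equatorial, bromo equatorial): E = 0.00 kcal/mol.
ΔE = 0.93 − 0.00 = 0.93 kcal/mol; chair II is more stable.

0.93 kcal/mol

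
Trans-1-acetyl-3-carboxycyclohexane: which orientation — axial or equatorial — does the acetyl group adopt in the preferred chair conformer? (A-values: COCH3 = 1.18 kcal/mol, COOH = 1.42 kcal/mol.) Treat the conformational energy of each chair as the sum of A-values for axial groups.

axial

C1 and C3 have the same parity, so for the trans isomer the two substituents are one axial and one equatorial in each chair.
Chair I (acetyl axial, carboxyl equatorial): E = 1.18 kcal/mol.
Chair II (acetyl equatorial, carboxyl axial): E = 1.42 kcal/mol.
Chair I is the more stable (lower-energy) conformer, and in that chair the acetyl group is axial.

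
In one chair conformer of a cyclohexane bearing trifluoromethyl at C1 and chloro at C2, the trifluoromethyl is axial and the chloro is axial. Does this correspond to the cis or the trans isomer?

trans

C1 and C2 have opposite parity, so their axial bonds point in opposite directions.
With opposite-parity carbons, two substituents on the same face are one axial and one equatorial; opposite faces give both axial or both equatorial.
Here the groups are axial/axial → opposite face → trans.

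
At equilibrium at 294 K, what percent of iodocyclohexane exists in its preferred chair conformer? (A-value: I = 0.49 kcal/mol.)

One chair has the iodo group axial (E = 0.49 kcal/mol) and the other has it equatorial (E = 0).
ΔG = 0.49 kcal/mol between the two chairs.
K = exp(ΔG/RT) with R = 1.987×10⁻³ kcal mol⁻¹ K⁻¹ and T = 294 K gives K ≈ 2.31.
Fraction in the lower-energy chair = K/(K+1) = 69.8%.

69.8%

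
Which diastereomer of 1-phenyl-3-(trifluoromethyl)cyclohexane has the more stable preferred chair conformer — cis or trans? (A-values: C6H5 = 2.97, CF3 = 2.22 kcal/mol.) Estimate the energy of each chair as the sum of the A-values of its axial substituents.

cis

At 1,3 positions (parity same): cis → (e,e or a,a); trans → (a,e or e,a).
Best chair for cis: E = 0.00 kcal/mol; best chair for trans: E = 2.22 kcal/mol.
The cis isomer is lower by 2.22 kcal/mol.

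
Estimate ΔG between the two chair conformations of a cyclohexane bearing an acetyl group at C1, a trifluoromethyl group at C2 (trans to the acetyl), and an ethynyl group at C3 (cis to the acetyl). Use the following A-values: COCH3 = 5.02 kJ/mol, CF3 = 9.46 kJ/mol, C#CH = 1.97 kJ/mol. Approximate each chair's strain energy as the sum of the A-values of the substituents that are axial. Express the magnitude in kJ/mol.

Chair I (acetyl axial, trifluoromethyl axial, ethynyl axial): E = 16.45 kJ/mol.
Chair II (acetyl equatorial, trifluoromethyl equatorial, ethynyl equatorial): E = 0.00 kJ/mol.
ΔE = 16.45 − 0.00 = 16.45 kJ/mol; chair II is more stable.

16.45 kJ/mol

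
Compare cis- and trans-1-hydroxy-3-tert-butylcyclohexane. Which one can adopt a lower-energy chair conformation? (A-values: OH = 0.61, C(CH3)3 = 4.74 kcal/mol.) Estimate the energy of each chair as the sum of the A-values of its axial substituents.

At 1,3 positions (parity same): cis → (e,e or a,a); trans → (a,e or e,a).
Best chair for cis: E = 0.00 kcal/mol; best chair for trans: E = 0.61 kcal/mol.
The cis isomer is lower by 0.61 kcal/mol.

cis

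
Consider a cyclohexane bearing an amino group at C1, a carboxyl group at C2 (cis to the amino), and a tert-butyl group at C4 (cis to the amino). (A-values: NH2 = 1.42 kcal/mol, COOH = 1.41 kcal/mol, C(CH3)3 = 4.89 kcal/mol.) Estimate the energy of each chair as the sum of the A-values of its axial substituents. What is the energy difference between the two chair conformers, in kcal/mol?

4.88 kcal/mol

Chair I (amino axial, carboxyl equatorial, tert-butyl equatorial): E = 1.42 kcal/mol.
Chair II (amino equatorial, carboxyl axial, tert-butyl axial): E = 6.30 kcal/mol.
ΔE = 6.30 − 1.42 = 4.88 kcal/mol; chair I is more stable.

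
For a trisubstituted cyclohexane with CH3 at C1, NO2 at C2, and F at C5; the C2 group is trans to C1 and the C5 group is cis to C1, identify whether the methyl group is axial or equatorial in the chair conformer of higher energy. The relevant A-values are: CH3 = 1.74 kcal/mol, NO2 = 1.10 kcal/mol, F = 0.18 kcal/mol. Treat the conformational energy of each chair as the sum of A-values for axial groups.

Chair I (methyl axial, nitro axial, fluoro axial): E = 3.02 kcal/mol.
Chair II (methyl equatorial, nitro equatorial, fluoro equatorial): E = 0.00 kcal/mol.
Chair I is the less stable (higher-energy) conformer, and in that chair the methyl group is axial.

axial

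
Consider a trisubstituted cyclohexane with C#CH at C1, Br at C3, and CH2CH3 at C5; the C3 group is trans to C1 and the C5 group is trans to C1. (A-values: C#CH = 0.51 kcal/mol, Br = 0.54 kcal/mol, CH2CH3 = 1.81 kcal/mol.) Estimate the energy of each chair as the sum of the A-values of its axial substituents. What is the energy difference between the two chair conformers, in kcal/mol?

1.84 kcal/mol

Chair I (ethynyl axial, bromo equatorial, ethyl equatorial): E = 0.51 kcal/mol.
Chair II (ethynyl equatorial, bromo axial, ethyl axial): E = 2.35 kcal/mol.
ΔE = 2.35 − 0.51 = 1.84 kcal/mol; chair I is more stable.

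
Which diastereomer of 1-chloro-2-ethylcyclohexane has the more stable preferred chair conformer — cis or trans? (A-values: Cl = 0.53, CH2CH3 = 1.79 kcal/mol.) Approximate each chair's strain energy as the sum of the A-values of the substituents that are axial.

At 1,2 positions (parity opposite): cis → (a,e or e,a); trans → (e,e or a,a).
Best chair for cis: E = 0.53 kcal/mol; best chair for trans: E = 0.00 kcal/mol.
The trans isomer is lower by 0.53 kcal/mol.

trans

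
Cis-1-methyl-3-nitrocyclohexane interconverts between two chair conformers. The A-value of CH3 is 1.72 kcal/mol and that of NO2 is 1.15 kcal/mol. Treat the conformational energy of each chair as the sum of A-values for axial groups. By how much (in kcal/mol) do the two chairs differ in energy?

C1 and C3 have the same parity, so for the cis isomer the two substituents are e,e in one chair and a,a in the other.
Chair I (methyl axial, nitro axial): E = 2.87 kcal/mol.
Chair II (methyl equatorial, nitro equatorial): E = 0.00 kcal/mol.
ΔE = 2.87 − 0.00 = 2.87 kcal/mol; chair II is more stable.

2.87 kcal/mol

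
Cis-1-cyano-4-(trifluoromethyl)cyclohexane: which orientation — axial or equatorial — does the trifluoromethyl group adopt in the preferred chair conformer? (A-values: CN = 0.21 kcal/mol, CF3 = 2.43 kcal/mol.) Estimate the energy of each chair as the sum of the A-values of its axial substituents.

C1 and C4 have opposite parity, so for the cis isomer the two substituents are one axial and one equatorial in each chair.
Chair I (cyano axial, trifluoromethyl equatorial): E = 0.21 kcal/mol.
Chair II (cyano equatorial, trifluoromethyl axial): E = 2.43 kcal/mol.
Chair I is the more stable (lower-energy) conformer, and in that chair the trifluoromethyl group is equatorial.

equatorial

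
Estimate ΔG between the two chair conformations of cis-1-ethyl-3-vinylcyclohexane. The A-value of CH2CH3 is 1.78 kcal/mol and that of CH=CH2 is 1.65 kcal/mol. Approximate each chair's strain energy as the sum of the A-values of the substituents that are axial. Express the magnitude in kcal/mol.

C1 and C3 have the same parity, so for the cis isomer the two substituents are e,e in one chair and a,a in the other.
Chair I (ethyl axial, vinyl axial): E = 3.43 kcal/mol.
Chair II (ethyl equatorial, vinyl equatorial): E = 0.00 kcal/mol.
ΔE = 3.43 − 0.00 = 3.43 kcal/mol; chair II is more stable.

3.43 kcal/mol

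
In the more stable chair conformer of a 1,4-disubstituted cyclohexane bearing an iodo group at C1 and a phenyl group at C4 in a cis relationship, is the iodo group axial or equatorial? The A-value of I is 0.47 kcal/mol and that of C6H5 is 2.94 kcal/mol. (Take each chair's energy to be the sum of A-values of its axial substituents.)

axial

C1 and C4 have opposite parity, so for the cis isomer the two substituents are one axial and one equatorial in each chair.
Chair I (iodo axial, phenyl equatorial): E = 0.47 kcal/mol.
Chair II (iodo equatorial, phenyl axial): E = 2.94 kcal/mol.
Chair I is the more stable (lower-energy) conformer, and in that chair the iodo group is axial.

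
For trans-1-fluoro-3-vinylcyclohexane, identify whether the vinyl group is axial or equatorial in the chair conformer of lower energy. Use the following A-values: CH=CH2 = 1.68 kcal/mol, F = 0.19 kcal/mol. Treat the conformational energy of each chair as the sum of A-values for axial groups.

C1 and C3 have the same parity, so for the trans isomer the two substituents are one axial and one equatorial in each chair.
Chair I (vinyl axial, fluoro equatorial): E = 1.68 kcal/mol.
Chair II (vinyl equatorial, fluoro axial): E = 0.19 kcal/mol.
Chair II is the more stable (lower-energy) conformer, and in that chair the vinyl group is equatorial.

equatorial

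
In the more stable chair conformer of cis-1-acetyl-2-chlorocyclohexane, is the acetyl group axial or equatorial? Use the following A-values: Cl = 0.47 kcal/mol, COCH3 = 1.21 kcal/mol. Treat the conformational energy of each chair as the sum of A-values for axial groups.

C1 and C2 have opposite parity, so for the cis isomer the two substituents are one axial and one equatorial in each chair.
Chair I (chloro axial, acetyl equatorial): E = 0.47 kcal/mol.
Chair II (chloro equatorial, acetyl axial): E = 1.21 kcal/mol.
Chair I is the more stable (lower-energy) conformer, and in that chair the acetyl group is equatorial.

equatorial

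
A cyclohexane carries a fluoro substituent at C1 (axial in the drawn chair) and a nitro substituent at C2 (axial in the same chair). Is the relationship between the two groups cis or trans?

C1 and C2 have opposite parity, so their axial bonds point in opposite directions.
With opposite-parity carbons, two substituents on the same face are one axial and one equatorial; opposite faces give both axial or both equatorial.
Here the groups are axial/axial → opposite face → trans.

trans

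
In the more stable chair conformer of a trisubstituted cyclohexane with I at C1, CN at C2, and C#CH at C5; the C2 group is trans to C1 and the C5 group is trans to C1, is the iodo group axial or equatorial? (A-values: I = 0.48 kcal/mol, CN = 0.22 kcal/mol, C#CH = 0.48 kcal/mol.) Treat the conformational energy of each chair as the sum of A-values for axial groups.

Chair I (iodo axial, cyano axial, ethynyl equatorial): E = 0.70 kcal/mol.
Chair II (iodo equatorial, cyano equatorial, ethynyl axial): E = 0.48 kcal/mol.
Chair II is the more stable (lower-energy) conformer, and in that chair the iodo group is equatorial.

equatorial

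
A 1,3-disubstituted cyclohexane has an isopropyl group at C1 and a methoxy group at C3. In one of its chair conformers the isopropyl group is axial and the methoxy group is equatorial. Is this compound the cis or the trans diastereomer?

C1 and C3 have the same parity, so their axial bonds point in the same direction.
With same-parity carbons, two substituents on the same face are both axial or both equatorial; opposite faces give one of each.
Here the groups are axial/equatorial → opposite face → trans.

trans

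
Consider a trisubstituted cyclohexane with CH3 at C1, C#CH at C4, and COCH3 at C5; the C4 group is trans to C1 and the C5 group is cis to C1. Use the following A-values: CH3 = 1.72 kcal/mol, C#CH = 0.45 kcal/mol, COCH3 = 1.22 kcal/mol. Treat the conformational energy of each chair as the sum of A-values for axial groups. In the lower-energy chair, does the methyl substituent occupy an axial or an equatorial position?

equatorial

Chair I (methyl axial, ethynyl axial, acetyl axial): E = 3.39 kcal/mol.
Chair II (methyl equatorial, ethynyl equatorial, acetyl equatorial): E = 0.00 kcal/mol.
Chair II is the more stable (lower-energy) conformer, and in that chair the methyl group is equatorial.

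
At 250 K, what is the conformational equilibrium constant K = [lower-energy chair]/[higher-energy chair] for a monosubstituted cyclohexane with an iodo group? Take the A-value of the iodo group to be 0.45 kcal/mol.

K ≈ 2.47

One chair has the iodo group axial (E = 0.45 kcal/mol) and the other has it equatorial (E = 0).
ΔG = 0.45 kcal/mol between the two chairs.
K = exp(ΔG/RT) with R = 1.987×10⁻³ kcal mol⁻¹ K⁻¹ and T = 250 K gives K ≈ 2.47.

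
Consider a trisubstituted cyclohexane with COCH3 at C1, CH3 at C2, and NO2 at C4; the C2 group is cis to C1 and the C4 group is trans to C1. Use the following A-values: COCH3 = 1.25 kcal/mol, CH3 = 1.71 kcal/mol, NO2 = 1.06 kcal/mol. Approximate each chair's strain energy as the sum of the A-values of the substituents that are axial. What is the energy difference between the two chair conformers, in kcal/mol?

Chair I (acetyl axial, methyl equatorial, nitro axial): E = 2.31 kcal/mol.
Chair II (acetyl equatorial, methyl axial, nitro equatorial): E = 1.71 kcal/mol.
ΔE = 2.31 − 1.71 = 0.60 kcal/mol; chair II is more stable.

0.60 kcal/mol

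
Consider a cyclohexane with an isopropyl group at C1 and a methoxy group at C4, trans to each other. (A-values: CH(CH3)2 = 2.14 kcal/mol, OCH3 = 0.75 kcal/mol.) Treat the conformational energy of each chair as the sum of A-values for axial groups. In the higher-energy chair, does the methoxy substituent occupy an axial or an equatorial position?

axial

C1 and C4 have opposite parity, so for the trans isomer the two substituents are e,e in one chair and a,a in the other.
Chair I (isopropyl axial, methoxy axial): E = 2.89 kcal/mol.
Chair II (isopropyl equatorial, methoxy equatorial): E = 0.00 kcal/mol.
Chair I is the less stable (higher-energy) conformer, and in that chair the methoxy group is axial.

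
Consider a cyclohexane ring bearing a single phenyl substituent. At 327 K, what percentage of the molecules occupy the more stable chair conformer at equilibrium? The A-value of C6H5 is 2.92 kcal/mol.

98.9%

One chair has the phenyl group axial (E = 2.92 kcal/mol) and the other has it equatorial (E = 0).
ΔG = 2.92 kcal/mol between the two chairs.
K = exp(ΔG/RT) with R = 1.987×10⁻³ kcal mol⁻¹ K⁻¹ and T = 327 K gives K ≈ 89.5.
Fraction in the lower-energy chair = K/(K+1) = 98.9%.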